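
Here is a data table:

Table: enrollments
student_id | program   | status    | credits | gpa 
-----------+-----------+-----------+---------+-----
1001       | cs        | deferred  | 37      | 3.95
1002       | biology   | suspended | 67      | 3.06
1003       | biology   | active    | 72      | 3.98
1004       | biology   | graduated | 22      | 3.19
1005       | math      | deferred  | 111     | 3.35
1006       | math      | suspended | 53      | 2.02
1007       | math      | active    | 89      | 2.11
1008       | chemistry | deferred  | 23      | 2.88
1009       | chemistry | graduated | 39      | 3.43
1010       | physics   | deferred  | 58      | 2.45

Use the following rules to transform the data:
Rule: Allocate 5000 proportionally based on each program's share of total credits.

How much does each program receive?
biology: 1409.81, chemistry: 542.91, cs: 323.99, math: 2215.41, physics: 507.88

Step 1: Calculate total credits = 571
Step 2: Calculate each program's proportion:
  biology: 161/571 = 28.20% → 1409.81
  chemistry: 62/571 = 10.86% → 542.91
  cs: 37/571 = 6.48% → 323.99
  math: 253/571 = 44.31% → 2215.41
  physics: 58/571 = 10.16% → 507.88
Step 3: Verify: sum of allocations ≈ 5000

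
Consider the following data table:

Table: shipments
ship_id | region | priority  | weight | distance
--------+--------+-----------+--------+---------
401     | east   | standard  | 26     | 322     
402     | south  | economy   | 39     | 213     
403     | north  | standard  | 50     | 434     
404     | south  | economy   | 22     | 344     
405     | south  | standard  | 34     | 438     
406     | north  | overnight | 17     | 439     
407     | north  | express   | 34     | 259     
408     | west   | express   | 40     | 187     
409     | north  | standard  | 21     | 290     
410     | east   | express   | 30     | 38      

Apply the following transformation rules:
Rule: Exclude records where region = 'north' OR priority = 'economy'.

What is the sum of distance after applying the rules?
985

Step 1: Find records where region = 'north' OR priority = 'economy'
Step 2: 6 records match, summing to 1979
Step 3: Original sum: 2964
Step 4: Remaining sum = 2964 - 1979 = 985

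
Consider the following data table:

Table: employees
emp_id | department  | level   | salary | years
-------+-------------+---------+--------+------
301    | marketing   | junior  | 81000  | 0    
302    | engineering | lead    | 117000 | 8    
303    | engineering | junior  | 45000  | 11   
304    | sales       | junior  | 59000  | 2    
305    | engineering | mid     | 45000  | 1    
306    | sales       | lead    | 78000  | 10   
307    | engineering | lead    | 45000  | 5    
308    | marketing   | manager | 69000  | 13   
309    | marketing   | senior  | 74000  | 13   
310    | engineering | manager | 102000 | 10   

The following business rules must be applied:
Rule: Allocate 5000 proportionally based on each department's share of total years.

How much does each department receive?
engineering: 2397.26, marketing: 1780.82, sales: 821.92

Step 1: Calculate total years = 73
Step 2: Calculate each department's proportion:
  engineering: 35/73 = 47.95% → 2397.26
  marketing: 26/73 = 35.62% → 1780.82
  sales: 12/73 = 16.44% → 821.92
Step 3: Verify: sum of allocations ≈ 5000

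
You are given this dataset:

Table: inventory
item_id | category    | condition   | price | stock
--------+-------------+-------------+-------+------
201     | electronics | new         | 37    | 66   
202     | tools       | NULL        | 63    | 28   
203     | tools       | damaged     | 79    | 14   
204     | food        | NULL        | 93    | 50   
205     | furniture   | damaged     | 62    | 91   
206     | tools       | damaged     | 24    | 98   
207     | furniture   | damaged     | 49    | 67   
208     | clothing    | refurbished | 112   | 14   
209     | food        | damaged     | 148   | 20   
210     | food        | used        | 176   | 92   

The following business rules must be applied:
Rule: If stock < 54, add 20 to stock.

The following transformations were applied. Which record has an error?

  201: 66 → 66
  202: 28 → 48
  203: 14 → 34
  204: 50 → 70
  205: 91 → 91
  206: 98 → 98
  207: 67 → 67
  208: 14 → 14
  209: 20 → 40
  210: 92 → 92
Record 208 has an error. The correct transformed value should be 34, not 14.

Step 1: Check each record against the rule
Step 2: Record 208 has stock = 14
Step 3: Since 14 < 54, the bonus should have been applied
Step 4: Correct value = 34, but claimed value = 14
Conclusion: Record 208 has the error.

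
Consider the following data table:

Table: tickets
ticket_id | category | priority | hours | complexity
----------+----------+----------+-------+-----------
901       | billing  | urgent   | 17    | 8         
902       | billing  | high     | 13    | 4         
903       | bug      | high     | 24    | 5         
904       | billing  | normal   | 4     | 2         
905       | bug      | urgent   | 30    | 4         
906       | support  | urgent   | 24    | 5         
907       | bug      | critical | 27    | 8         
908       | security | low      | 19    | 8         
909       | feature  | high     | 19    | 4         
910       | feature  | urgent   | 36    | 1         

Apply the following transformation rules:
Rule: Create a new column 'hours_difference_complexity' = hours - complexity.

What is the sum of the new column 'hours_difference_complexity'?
164

Step 1: For each record, compute hours - complexity
Example calculations:
  17 - 8 = 9
  13 - 4 = 9
  24 - 5 = 19
  ...
Step 2: Sum all derived values
Step 3: Total = 164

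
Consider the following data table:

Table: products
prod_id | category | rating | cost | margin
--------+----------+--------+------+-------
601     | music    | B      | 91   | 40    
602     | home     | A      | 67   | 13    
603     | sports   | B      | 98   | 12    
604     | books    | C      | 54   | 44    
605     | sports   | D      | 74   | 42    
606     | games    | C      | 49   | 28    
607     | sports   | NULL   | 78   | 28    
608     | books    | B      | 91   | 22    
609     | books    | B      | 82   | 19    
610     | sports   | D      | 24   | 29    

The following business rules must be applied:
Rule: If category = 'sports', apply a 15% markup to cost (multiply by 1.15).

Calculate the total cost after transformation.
749.1

Step 1: Records with category = 'sports' have total cost = 274
Step 2: Apply multiplier: 274 × 1.15 = 315.1
Step 3: Other records total: 434
Step 4: Final sum = 315.1 + 434 = 749.1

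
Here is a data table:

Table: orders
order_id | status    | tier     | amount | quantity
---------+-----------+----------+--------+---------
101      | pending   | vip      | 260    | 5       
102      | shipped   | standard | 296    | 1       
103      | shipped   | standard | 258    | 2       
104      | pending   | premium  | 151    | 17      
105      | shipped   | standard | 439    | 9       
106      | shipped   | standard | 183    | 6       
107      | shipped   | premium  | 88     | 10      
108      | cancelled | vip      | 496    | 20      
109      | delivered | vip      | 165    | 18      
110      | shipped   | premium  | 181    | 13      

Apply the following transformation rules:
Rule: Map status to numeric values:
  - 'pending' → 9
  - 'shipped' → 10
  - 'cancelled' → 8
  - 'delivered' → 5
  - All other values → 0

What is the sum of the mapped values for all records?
91

Step 1: Apply mapping to each record
Step 2: Count by status:
  'pending': 2 records × 9 = 18
  'shipped': 6 records × 10 = 60
  'cancelled': 1 records × 8 = 8
  'delivered': 1 records × 5 = 5
Step 3: Sum all mapped values = 91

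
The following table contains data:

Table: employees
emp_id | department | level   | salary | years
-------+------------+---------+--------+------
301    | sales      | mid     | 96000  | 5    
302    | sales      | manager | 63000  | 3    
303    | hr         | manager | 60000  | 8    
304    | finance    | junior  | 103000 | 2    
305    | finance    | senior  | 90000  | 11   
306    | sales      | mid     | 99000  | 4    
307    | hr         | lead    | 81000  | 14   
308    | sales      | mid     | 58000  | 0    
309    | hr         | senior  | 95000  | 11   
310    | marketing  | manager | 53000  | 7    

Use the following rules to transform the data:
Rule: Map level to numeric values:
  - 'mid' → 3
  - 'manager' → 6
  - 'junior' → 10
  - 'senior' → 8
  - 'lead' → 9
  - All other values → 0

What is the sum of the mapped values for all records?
62

Step 1: Apply mapping to each record
Step 2: Count by status:
  'mid': 3 records × 3 = 9
  'manager': 3 records × 6 = 18
  'junior': 1 records × 10 = 10
  'senior': 2 records × 8 = 16
  'lead': 1 records × 9 = 9
Step 3: Sum all mapped values = 62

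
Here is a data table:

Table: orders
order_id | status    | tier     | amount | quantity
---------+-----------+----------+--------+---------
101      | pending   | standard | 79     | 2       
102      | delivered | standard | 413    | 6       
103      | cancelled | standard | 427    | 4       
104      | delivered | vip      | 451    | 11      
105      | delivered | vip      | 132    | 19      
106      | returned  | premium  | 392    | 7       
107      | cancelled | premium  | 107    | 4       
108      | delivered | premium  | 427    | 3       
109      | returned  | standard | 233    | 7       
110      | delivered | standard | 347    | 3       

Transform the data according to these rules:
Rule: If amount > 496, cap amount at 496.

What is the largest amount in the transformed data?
451

Step 1: Original maximum amount = 451
Step 2: Check cap of 496 against maximum
Step 3: No records exceed the cap (max 451 <= cap 496), so no capping applies
Step 4: Maximum after transformation = 451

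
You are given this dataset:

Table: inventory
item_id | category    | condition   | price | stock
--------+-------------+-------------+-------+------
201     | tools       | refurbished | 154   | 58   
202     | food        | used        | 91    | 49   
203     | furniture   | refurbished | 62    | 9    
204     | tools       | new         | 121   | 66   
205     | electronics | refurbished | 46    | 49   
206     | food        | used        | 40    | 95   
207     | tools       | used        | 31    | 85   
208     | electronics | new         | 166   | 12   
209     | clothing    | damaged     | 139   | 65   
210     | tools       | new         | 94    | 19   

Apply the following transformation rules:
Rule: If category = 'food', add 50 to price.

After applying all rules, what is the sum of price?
1044

Step 1: Count records where category = 'food': 2
Step 2: Total bonus added: 2 × 50 = 100
Step 3: Original sum of price: 944
Step 4: Final sum = 944 + 100 = 1044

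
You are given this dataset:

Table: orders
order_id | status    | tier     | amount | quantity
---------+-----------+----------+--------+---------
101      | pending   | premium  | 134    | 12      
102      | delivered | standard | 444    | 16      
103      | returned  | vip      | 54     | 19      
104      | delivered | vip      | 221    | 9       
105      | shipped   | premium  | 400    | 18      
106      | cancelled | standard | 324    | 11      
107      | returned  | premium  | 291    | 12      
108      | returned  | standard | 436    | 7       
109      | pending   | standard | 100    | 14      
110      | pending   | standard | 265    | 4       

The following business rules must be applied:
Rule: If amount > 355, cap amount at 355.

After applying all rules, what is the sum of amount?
2454

Step 1: 3 records have amount > 355
Step 2: These records originally summed to 1280
Step 3: After capping: 3 × 355 = 1065
Step 4: Unaffected records sum: 1389
Step 5: Final sum = 1065 + 1389 = 2454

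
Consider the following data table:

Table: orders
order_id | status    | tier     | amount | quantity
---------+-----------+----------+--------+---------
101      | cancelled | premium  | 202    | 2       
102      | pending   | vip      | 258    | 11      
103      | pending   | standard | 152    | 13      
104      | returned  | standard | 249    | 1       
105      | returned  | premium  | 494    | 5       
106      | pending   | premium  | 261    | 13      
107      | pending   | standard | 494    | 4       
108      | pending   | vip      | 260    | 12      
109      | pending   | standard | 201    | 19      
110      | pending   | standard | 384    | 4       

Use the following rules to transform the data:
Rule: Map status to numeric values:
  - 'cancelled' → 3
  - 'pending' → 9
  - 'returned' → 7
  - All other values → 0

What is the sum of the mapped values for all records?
80

Step 1: Apply mapping to each record
Step 2: Count by status:
  'cancelled': 1 records × 3 = 3
  'pending': 7 records × 9 = 63
  'returned': 2 records × 7 = 14
Step 3: Sum all mapped values = 80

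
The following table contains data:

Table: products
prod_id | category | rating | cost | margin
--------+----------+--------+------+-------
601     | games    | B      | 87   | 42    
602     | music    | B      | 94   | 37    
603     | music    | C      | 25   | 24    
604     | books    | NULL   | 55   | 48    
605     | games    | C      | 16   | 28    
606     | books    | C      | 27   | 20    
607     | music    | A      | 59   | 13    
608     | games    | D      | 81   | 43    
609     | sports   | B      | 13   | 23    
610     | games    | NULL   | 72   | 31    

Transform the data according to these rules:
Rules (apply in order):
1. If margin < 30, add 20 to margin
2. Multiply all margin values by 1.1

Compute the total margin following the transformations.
449.9

Step 1: Apply Rule 1 - Add 20 to records with margin < 30
  - 5 records affected: 108 + (5 × 20) = 208
  - Unaffected records: 201
  - Sum after Rule 1: 409
Step 2: Apply Rule 2 - Multiply all by 1.1
  - 409 × 1.1 = 449.9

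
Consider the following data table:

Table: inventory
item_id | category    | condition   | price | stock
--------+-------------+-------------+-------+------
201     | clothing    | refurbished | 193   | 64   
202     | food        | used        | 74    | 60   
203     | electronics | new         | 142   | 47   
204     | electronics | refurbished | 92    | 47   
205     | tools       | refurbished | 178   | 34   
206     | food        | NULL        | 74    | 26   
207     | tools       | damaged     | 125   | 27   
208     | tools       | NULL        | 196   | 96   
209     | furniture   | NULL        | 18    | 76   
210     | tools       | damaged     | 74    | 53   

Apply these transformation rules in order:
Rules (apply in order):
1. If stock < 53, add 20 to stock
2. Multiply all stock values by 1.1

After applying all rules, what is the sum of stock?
693.0

Step 1: Apply Rule 1 - Add 20 to records with stock < 53
  - 5 records affected: 181 + (5 × 20) = 281
  - Unaffected records: 349
  - Sum after Rule 1: 630
Step 2: Apply Rule 2 - Multiply all by 1.1
  - 630 × 1.1 = 693.0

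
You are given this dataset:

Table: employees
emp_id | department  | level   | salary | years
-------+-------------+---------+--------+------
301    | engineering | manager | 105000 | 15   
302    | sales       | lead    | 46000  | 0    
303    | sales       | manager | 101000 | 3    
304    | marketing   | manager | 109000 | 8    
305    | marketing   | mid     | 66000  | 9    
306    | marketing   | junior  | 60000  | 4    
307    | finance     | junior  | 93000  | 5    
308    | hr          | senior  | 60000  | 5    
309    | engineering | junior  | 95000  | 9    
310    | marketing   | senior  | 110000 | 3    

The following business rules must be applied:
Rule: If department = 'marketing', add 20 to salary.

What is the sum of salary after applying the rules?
845080

Step 1: Count records where department = 'marketing': 4
Step 2: Total bonus added: 4 × 20 = 80
Step 3: Original sum of salary: 845000
Step 4: Final sum = 845000 + 80 = 845080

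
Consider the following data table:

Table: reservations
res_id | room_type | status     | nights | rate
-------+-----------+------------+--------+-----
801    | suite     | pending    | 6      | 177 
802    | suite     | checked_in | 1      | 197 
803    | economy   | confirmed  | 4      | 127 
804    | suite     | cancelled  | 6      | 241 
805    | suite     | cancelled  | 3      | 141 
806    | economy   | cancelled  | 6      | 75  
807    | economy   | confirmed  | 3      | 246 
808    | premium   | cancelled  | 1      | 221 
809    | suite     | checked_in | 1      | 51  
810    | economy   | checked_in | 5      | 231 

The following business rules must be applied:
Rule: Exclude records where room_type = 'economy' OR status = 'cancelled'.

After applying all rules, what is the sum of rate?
425

Step 1: Find records where room_type = 'economy' OR status = 'cancelled'
Step 2: 7 records match, summing to 1282
Step 3: Original sum: 1707
Step 4: Remaining sum = 1707 - 1282 = 425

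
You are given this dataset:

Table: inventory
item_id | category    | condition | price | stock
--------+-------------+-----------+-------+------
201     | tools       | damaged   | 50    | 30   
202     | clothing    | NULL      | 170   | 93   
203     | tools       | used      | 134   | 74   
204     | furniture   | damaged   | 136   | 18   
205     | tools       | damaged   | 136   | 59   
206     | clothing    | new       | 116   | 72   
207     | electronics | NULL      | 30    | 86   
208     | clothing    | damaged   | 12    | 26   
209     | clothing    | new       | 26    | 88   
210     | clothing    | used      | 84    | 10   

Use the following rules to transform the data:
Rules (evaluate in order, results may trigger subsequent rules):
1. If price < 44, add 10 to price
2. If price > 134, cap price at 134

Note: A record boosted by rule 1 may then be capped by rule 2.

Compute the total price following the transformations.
884

Step 1: Apply rule 1 to records with price < 44
  - 3 records get bonus of 10
  - Of these, 0 records then exceed 134 and get capped
Step 2: Apply rule 2 to records with price > 134
  - 3 records (original) are capped
Step 3: Calculate final sum = 884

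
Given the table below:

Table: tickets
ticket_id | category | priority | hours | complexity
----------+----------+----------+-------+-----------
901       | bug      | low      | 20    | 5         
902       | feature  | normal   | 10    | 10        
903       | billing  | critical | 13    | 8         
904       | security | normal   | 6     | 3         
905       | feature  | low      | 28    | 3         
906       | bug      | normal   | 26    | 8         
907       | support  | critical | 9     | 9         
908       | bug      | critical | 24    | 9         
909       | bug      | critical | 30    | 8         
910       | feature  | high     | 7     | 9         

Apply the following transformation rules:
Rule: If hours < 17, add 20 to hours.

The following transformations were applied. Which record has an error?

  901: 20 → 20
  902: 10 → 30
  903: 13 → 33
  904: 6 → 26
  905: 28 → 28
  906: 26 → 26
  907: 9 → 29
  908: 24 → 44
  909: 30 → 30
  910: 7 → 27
Record 908 has an error. The correct transformed value should be 24, not 44.

Step 1: Check each record against the rule
Step 2: Record 908 has hours = 24
Step 3: Since 24 >= 17, the bonus should not have been applied
Step 4: Correct value = 24, but claimed value = 44
Conclusion: Record 908 has the error.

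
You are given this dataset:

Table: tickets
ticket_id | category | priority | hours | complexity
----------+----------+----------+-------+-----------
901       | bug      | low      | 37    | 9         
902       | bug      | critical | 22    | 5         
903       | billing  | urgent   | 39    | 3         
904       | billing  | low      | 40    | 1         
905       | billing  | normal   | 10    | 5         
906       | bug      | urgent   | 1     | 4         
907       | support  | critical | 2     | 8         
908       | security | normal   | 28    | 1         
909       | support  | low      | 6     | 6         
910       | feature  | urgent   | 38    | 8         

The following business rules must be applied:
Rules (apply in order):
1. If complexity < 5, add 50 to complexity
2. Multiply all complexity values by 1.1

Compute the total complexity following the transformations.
275.0

Step 1: Apply Rule 1 - Add 50 to records with complexity < 5
  - 4 records affected: 9 + (4 × 50) = 209
  - Unaffected records: 41
  - Sum after Rule 1: 250
Step 2: Apply Rule 2 - Multiply all by 1.1
  - 250 × 1.1 = 275.0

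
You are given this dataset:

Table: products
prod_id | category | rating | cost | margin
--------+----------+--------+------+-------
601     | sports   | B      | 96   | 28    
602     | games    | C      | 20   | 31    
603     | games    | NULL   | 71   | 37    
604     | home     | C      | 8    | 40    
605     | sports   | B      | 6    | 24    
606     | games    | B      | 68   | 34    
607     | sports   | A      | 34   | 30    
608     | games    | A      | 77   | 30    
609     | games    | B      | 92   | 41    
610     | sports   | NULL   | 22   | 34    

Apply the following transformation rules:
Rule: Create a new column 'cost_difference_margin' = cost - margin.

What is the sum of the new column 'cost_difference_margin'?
165

Step 1: For each record, compute cost - margin
Example calculations:
  96 - 28 = 68
  20 - 31 = -11
  71 - 37 = 34
  ...
Step 2: Sum all derived values
Step 3: Total = 165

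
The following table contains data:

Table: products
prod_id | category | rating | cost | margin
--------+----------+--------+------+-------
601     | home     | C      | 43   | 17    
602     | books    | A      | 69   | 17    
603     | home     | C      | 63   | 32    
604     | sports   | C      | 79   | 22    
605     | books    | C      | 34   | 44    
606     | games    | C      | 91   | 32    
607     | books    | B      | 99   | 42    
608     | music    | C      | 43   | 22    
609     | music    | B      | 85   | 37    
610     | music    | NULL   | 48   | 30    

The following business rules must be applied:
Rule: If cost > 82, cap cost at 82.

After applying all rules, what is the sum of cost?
625

Step 1: 3 records have cost > 82
Step 2: These records originally summed to 275
Step 3: After capping: 3 × 82 = 246
Step 4: Unaffected records sum: 379
Step 5: Final sum = 246 + 379 = 625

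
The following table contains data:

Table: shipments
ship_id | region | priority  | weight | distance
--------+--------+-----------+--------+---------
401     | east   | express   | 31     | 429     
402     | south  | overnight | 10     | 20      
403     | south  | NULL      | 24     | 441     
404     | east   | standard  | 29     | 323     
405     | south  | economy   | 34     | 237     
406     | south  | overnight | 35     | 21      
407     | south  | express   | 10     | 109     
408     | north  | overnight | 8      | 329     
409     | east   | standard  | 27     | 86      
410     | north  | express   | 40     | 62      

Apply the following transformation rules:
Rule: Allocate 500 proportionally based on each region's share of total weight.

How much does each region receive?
east: 175.4, north: 96.77, south: 227.82

Step 1: Calculate total weight = 248
Step 2: Calculate each region's proportion:
  east: 87/248 = 35.08% → 175.4
  north: 48/248 = 19.35% → 96.77
  south: 113/248 = 45.56% → 227.82
Step 3: Verify: sum of allocations ≈ 500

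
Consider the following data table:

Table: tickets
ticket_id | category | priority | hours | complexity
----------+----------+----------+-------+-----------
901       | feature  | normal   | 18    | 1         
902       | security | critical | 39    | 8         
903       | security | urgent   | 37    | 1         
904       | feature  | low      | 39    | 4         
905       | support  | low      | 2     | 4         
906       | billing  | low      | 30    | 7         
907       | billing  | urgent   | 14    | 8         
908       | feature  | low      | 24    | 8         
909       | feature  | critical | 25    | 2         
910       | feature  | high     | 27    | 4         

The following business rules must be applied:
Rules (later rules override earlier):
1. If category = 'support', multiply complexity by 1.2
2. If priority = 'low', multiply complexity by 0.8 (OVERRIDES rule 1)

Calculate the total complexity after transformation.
42.4

Step 1: Rule 2 takes priority for records with priority = 'low'
  - 4 records: 23 × 0.8 = 18.4
Step 2: Rule 1 applies to remaining records with category = 'support'
  - 0 records: 0 × 1.2 = 0.0
Step 3: Other records unchanged: 24
Step 4: Final sum = 18.4 + 0.0 + 24 = 42.4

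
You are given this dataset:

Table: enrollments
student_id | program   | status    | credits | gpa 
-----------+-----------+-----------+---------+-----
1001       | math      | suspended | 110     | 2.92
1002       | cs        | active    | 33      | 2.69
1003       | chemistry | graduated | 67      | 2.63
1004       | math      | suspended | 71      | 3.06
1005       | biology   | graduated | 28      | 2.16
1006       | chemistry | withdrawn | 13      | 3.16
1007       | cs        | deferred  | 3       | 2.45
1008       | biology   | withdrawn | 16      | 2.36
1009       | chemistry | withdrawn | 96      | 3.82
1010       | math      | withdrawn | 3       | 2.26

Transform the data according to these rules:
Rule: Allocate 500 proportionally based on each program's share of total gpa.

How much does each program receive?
biology: 82.15, chemistry: 174.66, cs: 93.42, math: 149.76

Step 1: Calculate total gpa = 27.51
Step 2: Calculate each program's proportion:
  biology: 4.52/27.51 = 16.43% → 82.15
  chemistry: 9.61/27.51 = 34.93% → 174.66
  cs: 5.14/27.51 = 18.68% → 93.42
  math: 8.24/27.51 = 29.95% → 149.76
Step 3: Verify: sum of allocations ≈ 500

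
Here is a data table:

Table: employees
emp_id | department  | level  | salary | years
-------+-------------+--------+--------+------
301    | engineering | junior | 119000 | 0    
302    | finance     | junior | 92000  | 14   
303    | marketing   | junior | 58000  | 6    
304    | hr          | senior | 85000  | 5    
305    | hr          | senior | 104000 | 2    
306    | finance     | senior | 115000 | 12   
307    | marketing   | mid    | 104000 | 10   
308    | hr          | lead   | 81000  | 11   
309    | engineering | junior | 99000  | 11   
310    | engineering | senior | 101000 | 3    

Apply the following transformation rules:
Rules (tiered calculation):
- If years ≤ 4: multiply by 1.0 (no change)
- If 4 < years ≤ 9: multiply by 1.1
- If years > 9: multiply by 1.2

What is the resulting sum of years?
86.7

Step 1: Tier 1 (years ≤ 4): 3 records, sum = 5 × 1.0 = 5.0
Step 2: Tier 2 (4 < years ≤ 9): 2 records, sum = 11 × 1.1 = 12.1
Step 3: Tier 3 (years > 9): 5 records, sum = 58 × 1.2 = 69.6
Step 4: Final sum = 5.0 + 12.1 + 69.6 = 86.7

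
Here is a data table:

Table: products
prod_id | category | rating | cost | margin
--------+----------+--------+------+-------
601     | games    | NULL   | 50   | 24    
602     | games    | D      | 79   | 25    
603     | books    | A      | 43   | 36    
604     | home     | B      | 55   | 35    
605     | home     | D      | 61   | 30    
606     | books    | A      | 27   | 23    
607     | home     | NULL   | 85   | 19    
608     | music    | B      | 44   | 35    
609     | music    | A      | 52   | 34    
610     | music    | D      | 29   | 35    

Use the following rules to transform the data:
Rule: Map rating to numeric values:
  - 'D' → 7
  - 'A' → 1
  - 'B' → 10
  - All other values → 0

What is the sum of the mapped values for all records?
44

Step 1: Apply mapping to each record
Step 2: Count by status:
  'D': 3 records × 7 = 21
  'A': 3 records × 1 = 3
  'B': 2 records × 10 = 20
Step 3: Sum all mapped values = 44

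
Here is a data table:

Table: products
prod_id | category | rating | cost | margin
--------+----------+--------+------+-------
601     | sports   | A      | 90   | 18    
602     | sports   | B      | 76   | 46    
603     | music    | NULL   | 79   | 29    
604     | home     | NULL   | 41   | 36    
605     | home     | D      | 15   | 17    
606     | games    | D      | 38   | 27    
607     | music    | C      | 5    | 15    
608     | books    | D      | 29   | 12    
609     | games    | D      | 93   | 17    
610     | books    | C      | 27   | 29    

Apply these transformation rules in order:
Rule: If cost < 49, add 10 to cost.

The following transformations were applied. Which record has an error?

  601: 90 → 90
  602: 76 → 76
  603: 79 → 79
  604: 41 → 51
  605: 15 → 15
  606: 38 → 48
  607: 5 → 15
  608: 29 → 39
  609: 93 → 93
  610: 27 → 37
Record 605 has an error. The correct transformed value should be 25, not 15.

Step 1: Check each record against the rule
Step 2: Record 605 has cost = 15
Step 3: Since 15 < 49, the bonus should have been applied
Step 4: Correct value = 25, but claimed value = 15
Conclusion: Record 605 has the error.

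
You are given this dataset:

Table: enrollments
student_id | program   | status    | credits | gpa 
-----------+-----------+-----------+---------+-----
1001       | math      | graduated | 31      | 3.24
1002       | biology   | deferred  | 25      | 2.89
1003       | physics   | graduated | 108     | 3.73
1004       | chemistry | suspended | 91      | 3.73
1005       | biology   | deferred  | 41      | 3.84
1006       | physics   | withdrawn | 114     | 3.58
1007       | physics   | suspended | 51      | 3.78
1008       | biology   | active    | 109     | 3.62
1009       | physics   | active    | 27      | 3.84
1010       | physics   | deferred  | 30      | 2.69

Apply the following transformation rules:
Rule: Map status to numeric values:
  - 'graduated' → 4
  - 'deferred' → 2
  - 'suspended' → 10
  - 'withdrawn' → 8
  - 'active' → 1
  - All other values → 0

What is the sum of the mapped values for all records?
44

Step 1: Apply mapping to each record
Step 2: Count by status:
  'graduated': 2 records × 4 = 8
  'deferred': 3 records × 2 = 6
  'suspended': 2 records × 10 = 20
  'withdrawn': 1 records × 8 = 8
  'active': 2 records × 1 = 2
Step 3: Sum all mapped values = 44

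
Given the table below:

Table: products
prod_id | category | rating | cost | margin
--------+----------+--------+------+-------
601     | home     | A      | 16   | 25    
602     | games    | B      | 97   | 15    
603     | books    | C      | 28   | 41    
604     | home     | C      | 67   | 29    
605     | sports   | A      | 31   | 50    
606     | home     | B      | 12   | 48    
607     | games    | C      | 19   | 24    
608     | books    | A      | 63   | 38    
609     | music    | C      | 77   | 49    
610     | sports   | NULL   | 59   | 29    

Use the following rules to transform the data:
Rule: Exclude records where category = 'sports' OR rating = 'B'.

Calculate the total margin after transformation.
206

Step 1: Find records where category = 'sports' OR rating = 'B'
Step 2: 4 records match, summing to 142
Step 3: Original sum: 348
Step 4: Remaining sum = 348 - 142 = 206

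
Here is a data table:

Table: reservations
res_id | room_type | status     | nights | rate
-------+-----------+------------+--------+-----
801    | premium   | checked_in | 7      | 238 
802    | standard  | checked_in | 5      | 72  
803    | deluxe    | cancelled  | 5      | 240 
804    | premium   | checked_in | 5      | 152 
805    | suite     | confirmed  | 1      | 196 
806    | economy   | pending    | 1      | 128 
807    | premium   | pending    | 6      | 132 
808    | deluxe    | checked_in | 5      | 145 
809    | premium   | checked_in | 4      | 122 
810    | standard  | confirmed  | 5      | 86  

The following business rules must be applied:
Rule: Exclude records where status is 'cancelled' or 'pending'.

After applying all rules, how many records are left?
7

Step 1: Count records to exclude
  - 1 (cancelled) + 2 (pending) = 3 records
Step 2: Total records: 10
Step 3: Remaining = 10 - 3 = 7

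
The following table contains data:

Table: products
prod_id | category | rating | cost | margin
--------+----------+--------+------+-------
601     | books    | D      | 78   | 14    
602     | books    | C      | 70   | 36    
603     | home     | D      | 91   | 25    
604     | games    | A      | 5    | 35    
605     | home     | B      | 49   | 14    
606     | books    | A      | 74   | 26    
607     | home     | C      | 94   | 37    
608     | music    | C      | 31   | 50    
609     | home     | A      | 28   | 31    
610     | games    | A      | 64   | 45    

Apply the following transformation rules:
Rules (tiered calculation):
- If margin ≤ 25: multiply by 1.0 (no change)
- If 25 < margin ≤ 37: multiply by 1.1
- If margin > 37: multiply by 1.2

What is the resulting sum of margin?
348.5

Step 1: Tier 1 (margin ≤ 25): 3 records, sum = 53 × 1.0 = 53.0
Step 2: Tier 2 (25 < margin ≤ 37): 5 records, sum = 165 × 1.1 = 181.5
Step 3: Tier 3 (margin > 37): 2 records, sum = 95 × 1.2 = 114.0
Step 4: Final sum = 53.0 + 181.5 + 114.0 = 348.5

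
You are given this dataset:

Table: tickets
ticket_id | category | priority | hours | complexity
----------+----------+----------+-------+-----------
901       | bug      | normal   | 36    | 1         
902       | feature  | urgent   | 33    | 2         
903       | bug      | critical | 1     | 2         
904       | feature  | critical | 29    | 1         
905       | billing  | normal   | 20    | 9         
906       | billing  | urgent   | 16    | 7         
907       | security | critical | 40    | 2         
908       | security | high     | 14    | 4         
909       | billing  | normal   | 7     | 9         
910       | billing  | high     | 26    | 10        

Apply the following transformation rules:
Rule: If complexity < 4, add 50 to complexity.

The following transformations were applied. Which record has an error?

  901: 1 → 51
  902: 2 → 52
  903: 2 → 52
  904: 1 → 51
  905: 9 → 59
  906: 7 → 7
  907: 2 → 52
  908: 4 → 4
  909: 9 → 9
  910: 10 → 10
Record 905 has an error. The correct transformed value should be 9, not 59.

Step 1: Check each record against the rule
Step 2: Record 905 has complexity = 9
Step 3: Since 9 >= 4, the bonus should not have been applied
Step 4: Correct value = 9, but claimed value = 59
Conclusion: Record 905 has the error.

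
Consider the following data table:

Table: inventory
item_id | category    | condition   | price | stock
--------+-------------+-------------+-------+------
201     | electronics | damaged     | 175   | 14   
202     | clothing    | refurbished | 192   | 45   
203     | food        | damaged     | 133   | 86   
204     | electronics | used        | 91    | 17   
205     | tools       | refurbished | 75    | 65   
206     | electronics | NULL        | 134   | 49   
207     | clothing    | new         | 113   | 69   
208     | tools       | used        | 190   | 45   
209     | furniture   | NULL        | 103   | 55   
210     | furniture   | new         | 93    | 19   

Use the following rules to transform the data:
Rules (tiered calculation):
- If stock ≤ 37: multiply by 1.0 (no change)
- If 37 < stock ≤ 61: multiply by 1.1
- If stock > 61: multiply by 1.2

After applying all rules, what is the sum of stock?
527.4

Step 1: Tier 1 (stock ≤ 37): 3 records, sum = 50 × 1.0 = 50.0
Step 2: Tier 2 (37 < stock ≤ 61): 4 records, sum = 194 × 1.1 = 213.4
Step 3: Tier 3 (stock > 61): 3 records, sum = 220 × 1.2 = 264.0
Step 4: Final sum = 50.0 + 213.4 + 264.0 = 527.4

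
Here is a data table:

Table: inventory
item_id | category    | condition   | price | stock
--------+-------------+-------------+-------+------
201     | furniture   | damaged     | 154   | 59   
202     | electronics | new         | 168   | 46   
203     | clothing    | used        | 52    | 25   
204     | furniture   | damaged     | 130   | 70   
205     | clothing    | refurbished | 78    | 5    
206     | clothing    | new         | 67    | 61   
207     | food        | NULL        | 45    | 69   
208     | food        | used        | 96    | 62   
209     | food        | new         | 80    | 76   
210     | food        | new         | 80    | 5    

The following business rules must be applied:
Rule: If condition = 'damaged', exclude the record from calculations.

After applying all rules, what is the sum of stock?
349

Step 1: Identify records where condition = 'damaged'
Step 2: The excluded records sum to 129
Step 3: Original total stock = 478
Step 4: Remaining total = 478 - 129 = 349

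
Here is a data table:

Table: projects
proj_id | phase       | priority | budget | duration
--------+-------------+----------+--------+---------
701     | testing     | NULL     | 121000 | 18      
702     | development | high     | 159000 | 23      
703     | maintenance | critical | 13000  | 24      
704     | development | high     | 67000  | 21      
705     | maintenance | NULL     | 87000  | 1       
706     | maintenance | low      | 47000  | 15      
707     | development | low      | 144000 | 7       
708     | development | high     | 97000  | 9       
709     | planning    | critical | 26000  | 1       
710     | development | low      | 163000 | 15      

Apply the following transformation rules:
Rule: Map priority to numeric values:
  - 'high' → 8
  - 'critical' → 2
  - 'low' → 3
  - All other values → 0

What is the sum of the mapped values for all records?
37

Step 1: Apply mapping to each record
Step 2: Count by status:
  'high': 3 records × 8 = 24
  'critical': 2 records × 2 = 4
  'low': 3 records × 3 = 9
Step 3: Sum all mapped values = 37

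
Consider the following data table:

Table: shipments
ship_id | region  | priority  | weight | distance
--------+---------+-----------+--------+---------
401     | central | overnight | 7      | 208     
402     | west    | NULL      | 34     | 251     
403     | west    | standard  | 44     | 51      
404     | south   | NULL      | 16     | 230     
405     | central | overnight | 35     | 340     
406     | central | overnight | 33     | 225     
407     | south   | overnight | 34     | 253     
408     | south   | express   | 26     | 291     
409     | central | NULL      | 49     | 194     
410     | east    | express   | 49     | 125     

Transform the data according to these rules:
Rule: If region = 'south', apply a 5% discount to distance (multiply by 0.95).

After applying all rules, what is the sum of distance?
2129.3

Step 1: Records with region = 'south' have total distance = 774
Step 2: Apply multiplier: 774 × 0.95 = 735.3
Step 3: Other records total: 1394
Step 4: Final sum = 735.3 + 1394 = 2129.3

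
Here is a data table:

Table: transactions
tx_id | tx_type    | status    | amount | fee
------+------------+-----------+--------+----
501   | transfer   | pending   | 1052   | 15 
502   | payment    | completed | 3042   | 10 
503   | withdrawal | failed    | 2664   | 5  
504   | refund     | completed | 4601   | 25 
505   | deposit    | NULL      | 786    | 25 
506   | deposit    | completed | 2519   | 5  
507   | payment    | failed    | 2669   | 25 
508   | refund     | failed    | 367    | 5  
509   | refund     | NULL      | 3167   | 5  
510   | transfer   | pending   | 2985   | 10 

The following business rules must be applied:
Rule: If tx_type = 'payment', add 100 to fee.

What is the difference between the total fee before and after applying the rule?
200

Step 1: Original sum of fee = 130
Step 2: 2 records have tx_type = 'payment'
Step 3: Each affected record changes by 100
Step 4: Total change = 2 × 100 = 200
Step 5: New sum = 130 + 200 = 330
Step 6: Difference = |330 - 130| = 200
        (Sum increased by 200)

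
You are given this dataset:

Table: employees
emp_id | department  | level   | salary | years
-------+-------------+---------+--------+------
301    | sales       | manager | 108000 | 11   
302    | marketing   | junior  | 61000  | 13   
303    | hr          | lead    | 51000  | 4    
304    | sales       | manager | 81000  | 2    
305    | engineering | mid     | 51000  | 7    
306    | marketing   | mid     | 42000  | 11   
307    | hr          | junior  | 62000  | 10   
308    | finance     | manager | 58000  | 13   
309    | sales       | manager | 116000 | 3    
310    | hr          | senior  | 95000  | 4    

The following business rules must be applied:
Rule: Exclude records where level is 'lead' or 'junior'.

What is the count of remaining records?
7

Step 1: Count records to exclude
  - 1 (lead) + 2 (junior) = 3 records
Step 2: Total records: 10
Step 3: Remaining = 10 - 3 = 7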